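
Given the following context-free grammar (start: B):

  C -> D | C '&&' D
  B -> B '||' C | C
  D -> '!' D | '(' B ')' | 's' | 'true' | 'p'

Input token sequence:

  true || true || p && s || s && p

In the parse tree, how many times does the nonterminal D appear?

[B [B [B [B [C [D true]]] || [C [D true]]] || [C [C [D p]] && [D s]]] || [C [C [D s]] && [D p]]]

6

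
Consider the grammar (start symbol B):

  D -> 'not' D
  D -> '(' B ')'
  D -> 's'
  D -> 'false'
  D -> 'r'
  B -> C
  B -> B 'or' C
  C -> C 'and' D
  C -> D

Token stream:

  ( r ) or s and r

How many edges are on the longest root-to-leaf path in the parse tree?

[B [B [C [D ( [B [C [D r]]] )]]] or [C [C [D s]] and [D r]]]

7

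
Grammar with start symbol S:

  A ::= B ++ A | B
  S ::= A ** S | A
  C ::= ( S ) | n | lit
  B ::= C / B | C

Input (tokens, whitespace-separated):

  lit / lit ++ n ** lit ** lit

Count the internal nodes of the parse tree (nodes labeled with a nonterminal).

17

[S [A [B [C lit] / [B [C lit]]] ++ [A [B [C n]]]] ** [S [A [B [C lit]]] ** [S [A [B [C lit]]]]]]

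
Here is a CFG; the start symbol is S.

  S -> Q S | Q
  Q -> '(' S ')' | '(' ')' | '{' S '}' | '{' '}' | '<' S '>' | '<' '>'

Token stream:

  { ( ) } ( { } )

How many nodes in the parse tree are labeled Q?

[S [Q { [S [Q ( )]] }] [S [Q ( [S [Q { }]] )]]]

4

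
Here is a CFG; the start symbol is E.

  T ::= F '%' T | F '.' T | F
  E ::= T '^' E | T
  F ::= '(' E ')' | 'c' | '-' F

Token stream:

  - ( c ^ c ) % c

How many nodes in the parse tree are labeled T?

4

[E [T [F - [F ( [E [T [F c]] ^ [E [T [F c]]]] )]] % [T [F c]]]]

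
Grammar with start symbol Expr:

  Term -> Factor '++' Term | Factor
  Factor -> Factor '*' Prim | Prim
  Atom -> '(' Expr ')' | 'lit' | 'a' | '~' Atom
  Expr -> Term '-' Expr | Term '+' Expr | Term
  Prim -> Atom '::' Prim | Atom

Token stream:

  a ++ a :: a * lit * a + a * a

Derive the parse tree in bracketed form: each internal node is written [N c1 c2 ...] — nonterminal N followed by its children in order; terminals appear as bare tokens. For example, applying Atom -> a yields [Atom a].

[Expr [Term [Factor [Prim [Atom a]]] ++ [Term [Factor [Factor [Factor [Prim [Atom a] :: [Prim [Atom a]]]] * [Prim [Atom lit]]] * [Prim [Atom a]]]]] + [Expr [Term [Factor [Factor [Prim [Atom a]]] * [Prim [Atom a]]]]]]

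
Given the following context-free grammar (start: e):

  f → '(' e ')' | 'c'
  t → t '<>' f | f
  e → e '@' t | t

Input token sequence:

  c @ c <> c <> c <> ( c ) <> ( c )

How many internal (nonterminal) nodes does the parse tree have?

20

[e [e [t [f c]]] @ [t [t [t [t [t [f c]] <> [f c]] <> [f c]] <> [f ( [e [t [f c]]] )]] <> [f ( [e [t [f c]]] )]]]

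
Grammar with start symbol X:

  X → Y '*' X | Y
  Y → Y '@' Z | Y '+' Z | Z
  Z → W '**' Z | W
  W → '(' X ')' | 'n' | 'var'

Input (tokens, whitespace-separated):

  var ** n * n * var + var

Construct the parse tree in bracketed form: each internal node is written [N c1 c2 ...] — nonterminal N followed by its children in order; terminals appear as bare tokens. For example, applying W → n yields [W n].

[X [Y [Z [W var] ** [Z [W n]]]] * [X [Y [Z [W n]]] * [X [Y [Y [Z [W var]]] + [Z [W var]]]]]]

X
Y * X
Z * X
W ** Z * X
var ** Z * X
var ** W * X
var ** n * X
var ** n * Y * X
var ** n * Z * X
var ** n * W * X
var ** n * n * X
var ** n * n * Y
var ** n * n * Y + Z
var ** n * n * Z + Z
var ** n * n * W + Z
var ** n * n * var + Z
var ** n * n * var + W
var ** n * n * var + var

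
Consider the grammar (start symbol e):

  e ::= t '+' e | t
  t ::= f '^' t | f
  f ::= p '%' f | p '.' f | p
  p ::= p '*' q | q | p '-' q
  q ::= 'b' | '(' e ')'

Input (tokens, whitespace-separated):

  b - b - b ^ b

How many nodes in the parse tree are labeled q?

[e [t [f [p [p [p [q b]] - [q b]] - [q b]]] ^ [t [f [p [q b]]]]]]

4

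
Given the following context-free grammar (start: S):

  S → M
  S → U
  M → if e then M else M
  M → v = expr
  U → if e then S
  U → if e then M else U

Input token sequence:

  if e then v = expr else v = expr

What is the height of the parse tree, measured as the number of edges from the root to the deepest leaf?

[S [M if e then [M v = expr] else [M v = expr]]]

3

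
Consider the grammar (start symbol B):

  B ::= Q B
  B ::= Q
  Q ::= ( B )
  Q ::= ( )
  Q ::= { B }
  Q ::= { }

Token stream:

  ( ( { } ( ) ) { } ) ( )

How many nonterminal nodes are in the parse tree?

12

[B [Q ( [B [Q ( [B [Q { }] [B [Q ( )]]] )] [B [Q { }]]] )] [B [Q ( )]]]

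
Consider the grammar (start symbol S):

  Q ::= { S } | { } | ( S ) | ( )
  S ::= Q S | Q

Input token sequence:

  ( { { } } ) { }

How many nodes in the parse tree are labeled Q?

4

[S [Q ( [S [Q { [S [Q { }]] }]] )] [S [Q { }]]]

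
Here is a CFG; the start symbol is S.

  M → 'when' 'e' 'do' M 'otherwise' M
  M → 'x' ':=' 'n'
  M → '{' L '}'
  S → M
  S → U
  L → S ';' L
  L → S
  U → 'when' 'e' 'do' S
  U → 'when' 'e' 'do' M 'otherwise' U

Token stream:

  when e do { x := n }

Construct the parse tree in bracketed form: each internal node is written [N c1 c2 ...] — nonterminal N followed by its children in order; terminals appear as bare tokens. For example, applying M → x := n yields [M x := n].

S
U
when e do S
when e do M
when e do { L }
when e do { S }
when e do { M }
when e do { x := n }

[S [U when e do [S [M { [L [S [M x := n]]] }]]]]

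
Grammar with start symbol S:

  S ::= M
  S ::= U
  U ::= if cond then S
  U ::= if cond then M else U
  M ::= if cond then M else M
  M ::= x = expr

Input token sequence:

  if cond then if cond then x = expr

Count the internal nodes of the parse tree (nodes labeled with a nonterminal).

[S [U if cond then [S [U if cond then [S [M x = expr]]]]]]

6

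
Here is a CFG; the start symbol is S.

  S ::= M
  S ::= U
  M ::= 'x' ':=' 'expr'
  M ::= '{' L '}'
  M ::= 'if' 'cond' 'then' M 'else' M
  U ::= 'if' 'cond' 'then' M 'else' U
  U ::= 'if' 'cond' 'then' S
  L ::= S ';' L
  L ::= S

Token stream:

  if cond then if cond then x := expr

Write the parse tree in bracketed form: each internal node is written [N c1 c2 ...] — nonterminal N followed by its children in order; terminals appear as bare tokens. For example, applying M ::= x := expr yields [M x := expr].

[S [U if cond then [S [U if cond then [S [M x := expr]]]]]]

S
U
if cond then S
if cond then U
if cond then if cond then S
if cond then if cond then M
if cond then if cond then x := expr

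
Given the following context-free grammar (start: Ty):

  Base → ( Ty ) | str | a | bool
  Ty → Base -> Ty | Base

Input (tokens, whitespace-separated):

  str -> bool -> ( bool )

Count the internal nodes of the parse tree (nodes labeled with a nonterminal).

[Ty [Base str] -> [Ty [Base bool] -> [Ty [Base ( [Ty [Base bool]] )]]]]

8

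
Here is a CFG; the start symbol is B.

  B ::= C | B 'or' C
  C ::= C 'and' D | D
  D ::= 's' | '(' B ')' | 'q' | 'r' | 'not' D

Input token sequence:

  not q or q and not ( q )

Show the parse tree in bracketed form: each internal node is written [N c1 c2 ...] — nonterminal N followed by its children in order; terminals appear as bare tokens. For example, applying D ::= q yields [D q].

B
B or C
C or C
D or C
not D or C
not q or C
not q or C and D
not q or D and D
not q or q and D
not q or q and not D
not q or q and not ( B )
not q or q and not ( C )
not q or q and not ( D )
not q or q and not ( q )

[B [B [C [D not [D q]]]] or [C [C [D q]] and [D not [D ( [B [C [D q]]] )]]]]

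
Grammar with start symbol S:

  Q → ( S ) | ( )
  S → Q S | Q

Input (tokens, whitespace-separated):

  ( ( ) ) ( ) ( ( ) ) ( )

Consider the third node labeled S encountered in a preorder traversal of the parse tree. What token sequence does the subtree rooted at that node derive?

[S [Q ( [S [Q ( )]] )] [S [Q ( )] [S [Q ( [S [Q ( )]] )] [S [Q ( )]]]]]

( ) ( ( ) ) ( )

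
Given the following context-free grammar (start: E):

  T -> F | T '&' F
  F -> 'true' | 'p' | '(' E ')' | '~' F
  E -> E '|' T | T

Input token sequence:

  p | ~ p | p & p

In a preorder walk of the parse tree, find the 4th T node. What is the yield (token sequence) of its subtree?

p

[E [E [E [T [F p]]] | [T [F ~ [F p]]]] | [T [T [F p]] & [F p]]]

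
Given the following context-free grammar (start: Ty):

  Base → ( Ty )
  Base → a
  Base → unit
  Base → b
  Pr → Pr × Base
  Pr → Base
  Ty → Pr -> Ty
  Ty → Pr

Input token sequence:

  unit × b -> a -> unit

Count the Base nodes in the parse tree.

[Ty [Pr [Pr [Base unit]] × [Base b]] -> [Ty [Pr [Base a]] -> [Ty [Pr [Base unit]]]]]

4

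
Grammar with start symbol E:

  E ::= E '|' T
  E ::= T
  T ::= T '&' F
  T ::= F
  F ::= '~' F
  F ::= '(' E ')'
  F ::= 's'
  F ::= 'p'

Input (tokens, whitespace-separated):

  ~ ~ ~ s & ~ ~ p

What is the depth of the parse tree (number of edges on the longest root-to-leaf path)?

7

[E [T [T [F ~ [F ~ [F ~ [F s]]]]] & [F ~ [F ~ [F p]]]]]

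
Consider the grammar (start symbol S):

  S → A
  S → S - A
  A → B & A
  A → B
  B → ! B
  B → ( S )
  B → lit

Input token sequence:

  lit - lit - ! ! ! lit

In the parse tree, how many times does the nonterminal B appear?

[S [S [S [A [B lit]]] - [A [B lit]]] - [A [B ! [B ! [B ! [B lit]]]]]]

6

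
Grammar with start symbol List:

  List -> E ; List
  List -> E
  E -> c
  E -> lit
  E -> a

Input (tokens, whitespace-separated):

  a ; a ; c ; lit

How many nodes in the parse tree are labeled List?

4

[List [E a] ; [List [E a] ; [List [E c] ; [List [E lit]]]]]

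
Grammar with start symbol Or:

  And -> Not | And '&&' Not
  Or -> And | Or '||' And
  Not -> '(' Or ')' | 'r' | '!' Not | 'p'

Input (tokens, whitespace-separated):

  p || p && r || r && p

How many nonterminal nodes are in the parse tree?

13

[Or [Or [Or [And [Not p]]] || [And [And [Not p]] && [Not r]]] || [And [And [Not r]] && [Not p]]]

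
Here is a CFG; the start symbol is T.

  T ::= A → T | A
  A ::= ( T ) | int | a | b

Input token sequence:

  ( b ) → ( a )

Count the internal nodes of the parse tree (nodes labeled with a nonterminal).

8

[T [A ( [T [A b]] )] → [T [A ( [T [A a]] )]]]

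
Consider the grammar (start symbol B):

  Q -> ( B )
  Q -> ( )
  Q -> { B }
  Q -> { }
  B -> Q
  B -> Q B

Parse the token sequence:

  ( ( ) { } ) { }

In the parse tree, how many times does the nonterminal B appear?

[B [Q ( [B [Q ( )] [B [Q { }]]] )] [B [Q { }]]]

4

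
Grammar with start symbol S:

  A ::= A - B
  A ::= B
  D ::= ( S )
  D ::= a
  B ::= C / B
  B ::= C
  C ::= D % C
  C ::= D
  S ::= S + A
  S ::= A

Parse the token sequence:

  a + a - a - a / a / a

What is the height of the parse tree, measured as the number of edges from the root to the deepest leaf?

[S [S [A [B [C [D a]]]]] + [A [A [A [B [C [D a]]]] - [B [C [D a]]]] - [B [C [D a]] / [B [C [D a]] / [B [C [D a]]]]]]]

7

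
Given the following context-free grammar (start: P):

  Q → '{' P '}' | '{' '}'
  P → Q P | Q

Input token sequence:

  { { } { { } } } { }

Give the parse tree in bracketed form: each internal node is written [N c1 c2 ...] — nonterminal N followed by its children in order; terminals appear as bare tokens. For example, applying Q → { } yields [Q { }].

P
Q P
{ P } P
{ Q P } P
{ { } P } P
{ { } Q } P
{ { } { P } } P
{ { } { Q } } P
{ { } { { } } } P
{ { } { { } } } Q
{ { } { { } } } { }

[P [Q { [P [Q { }] [P [Q { [P [Q { }]] }]]] }] [P [Q { }]]]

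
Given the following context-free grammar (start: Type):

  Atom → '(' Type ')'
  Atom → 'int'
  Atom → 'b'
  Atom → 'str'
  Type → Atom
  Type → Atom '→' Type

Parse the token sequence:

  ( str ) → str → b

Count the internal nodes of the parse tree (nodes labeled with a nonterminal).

[Type [Atom ( [Type [Atom str]] )] → [Type [Atom str] → [Type [Atom b]]]]

8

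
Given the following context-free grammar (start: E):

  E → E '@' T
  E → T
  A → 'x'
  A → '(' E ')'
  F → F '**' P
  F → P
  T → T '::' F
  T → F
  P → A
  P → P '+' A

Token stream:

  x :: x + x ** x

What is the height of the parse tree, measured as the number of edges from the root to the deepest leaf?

7

[E [T [T [F [P [A x]]]] :: [F [F [P [P [A x]] + [A x]]] ** [P [A x]]]]]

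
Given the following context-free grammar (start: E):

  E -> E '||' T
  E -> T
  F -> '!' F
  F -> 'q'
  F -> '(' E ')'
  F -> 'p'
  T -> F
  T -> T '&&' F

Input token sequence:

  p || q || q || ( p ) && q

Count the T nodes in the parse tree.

6

[E [E [E [E [T [F p]]] || [T [F q]]] || [T [F q]]] || [T [T [F ( [E [T [F p]]] )]] && [F q]]]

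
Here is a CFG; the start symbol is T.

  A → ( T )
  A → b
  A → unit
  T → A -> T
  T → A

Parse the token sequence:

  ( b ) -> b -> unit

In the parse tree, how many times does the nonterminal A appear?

4

[T [A ( [T [A b]] )] -> [T [A b] -> [T [A unit]]]]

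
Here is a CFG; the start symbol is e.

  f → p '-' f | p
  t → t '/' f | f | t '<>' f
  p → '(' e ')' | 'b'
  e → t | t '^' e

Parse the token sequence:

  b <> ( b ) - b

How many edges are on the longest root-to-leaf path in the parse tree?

8

[e [t [t [f [p b]]] <> [f [p ( [e [t [f [p b]]]] )] - [f [p b]]]]]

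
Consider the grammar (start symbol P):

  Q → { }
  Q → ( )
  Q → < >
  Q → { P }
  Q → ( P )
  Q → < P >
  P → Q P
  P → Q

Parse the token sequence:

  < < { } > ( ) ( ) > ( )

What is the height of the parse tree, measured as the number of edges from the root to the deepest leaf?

6

[P [Q < [P [Q < [P [Q { }]] >] [P [Q ( )] [P [Q ( )]]]] >] [P [Q ( )]]]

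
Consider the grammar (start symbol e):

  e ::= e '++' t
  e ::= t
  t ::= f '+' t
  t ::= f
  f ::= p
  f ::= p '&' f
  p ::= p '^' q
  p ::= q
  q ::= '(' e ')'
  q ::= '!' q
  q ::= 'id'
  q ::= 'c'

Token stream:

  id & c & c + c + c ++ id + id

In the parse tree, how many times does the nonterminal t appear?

5

[e [e [t [f [p [q id]] & [f [p [q c]] & [f [p [q c]]]]] + [t [f [p [q c]]] + [t [f [p [q c]]]]]]] ++ [t [f [p [q id]]] + [t [f [p [q id]]]]]]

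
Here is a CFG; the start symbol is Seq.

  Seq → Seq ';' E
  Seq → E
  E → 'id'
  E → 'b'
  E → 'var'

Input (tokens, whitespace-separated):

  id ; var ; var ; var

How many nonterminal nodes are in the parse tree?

[Seq [Seq [Seq [Seq [E id]] ; [E var]] ; [E var]] ; [E var]]

8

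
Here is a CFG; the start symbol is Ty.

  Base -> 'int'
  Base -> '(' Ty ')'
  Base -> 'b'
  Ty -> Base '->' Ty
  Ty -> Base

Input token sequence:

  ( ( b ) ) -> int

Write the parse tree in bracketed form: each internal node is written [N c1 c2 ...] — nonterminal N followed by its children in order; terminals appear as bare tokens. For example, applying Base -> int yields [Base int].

Ty
Base -> Ty
( Ty ) -> Ty
( Base ) -> Ty
( ( Ty ) ) -> Ty
( ( Base ) ) -> Ty
( ( b ) ) -> Ty
( ( b ) ) -> Base
( ( b ) ) -> int

[Ty [Base ( [Ty [Base ( [Ty [Base b]] )]] )] -> [Ty [Base int]]]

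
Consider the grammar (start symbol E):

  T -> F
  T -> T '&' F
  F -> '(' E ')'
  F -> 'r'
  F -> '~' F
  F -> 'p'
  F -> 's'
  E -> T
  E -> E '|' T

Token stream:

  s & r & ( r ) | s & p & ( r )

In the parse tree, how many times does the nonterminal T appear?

[E [E [T [T [T [F s]] & [F r]] & [F ( [E [T [F r]]] )]]] | [T [T [T [F s]] & [F p]] & [F ( [E [T [F r]]] )]]]

8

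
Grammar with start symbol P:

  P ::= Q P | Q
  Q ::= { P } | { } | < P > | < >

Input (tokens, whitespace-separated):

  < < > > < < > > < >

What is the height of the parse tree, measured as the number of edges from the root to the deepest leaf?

5

[P [Q < [P [Q < >]] >] [P [Q < [P [Q < >]] >] [P [Q < >]]]]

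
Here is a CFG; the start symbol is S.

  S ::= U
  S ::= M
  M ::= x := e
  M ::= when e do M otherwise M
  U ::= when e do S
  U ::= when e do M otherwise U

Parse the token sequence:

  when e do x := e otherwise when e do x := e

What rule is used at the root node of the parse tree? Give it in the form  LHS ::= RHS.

[S [U when e do [M x := e] otherwise [U when e do [S [M x := e]]]]]

S ::= U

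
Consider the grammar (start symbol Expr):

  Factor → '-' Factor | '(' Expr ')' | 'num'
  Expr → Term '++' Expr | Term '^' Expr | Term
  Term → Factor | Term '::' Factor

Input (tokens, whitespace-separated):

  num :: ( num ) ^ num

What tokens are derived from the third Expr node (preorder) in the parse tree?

[Expr [Term [Term [Factor num]] :: [Factor ( [Expr [Term [Factor num]]] )]] ^ [Expr [Term [Factor num]]]]

num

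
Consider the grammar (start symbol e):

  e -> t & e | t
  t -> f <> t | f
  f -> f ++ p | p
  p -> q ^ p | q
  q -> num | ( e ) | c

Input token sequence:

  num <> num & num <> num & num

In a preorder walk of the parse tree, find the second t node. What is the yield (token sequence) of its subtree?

num

[e [t [f [p [q num]]] <> [t [f [p [q num]]]]] & [e [t [f [p [q num]]] <> [t [f [p [q num]]]]] & [e [t [f [p [q num]]]]]]]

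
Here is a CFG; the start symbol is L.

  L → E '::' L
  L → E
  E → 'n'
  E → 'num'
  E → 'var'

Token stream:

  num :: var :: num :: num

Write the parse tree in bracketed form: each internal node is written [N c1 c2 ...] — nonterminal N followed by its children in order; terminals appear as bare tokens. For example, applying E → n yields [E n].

[L [E num] :: [L [E var] :: [L [E num] :: [L [E num]]]]]

L
E :: L
num :: L
num :: E :: L
num :: var :: L
num :: var :: E :: L
num :: var :: num :: L
num :: var :: num :: E
num :: var :: num :: num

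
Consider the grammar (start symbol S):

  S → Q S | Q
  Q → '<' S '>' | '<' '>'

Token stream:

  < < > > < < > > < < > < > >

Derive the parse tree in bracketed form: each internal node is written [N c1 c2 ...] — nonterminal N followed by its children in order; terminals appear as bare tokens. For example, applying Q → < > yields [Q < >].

[S [Q < [S [Q < >]] >] [S [Q < [S [Q < >]] >] [S [Q < [S [Q < >] [S [Q < >]]] >]]]]

S
Q S
< S > S
< Q > S
< < > > S
< < > > Q S
< < > > < S > S
< < > > < Q > S
< < > > < < > > S
< < > > < < > > Q
< < > > < < > > < S >
< < > > < < > > < Q S >
< < > > < < > > < < > S >
< < > > < < > > < < > Q >
< < > > < < > > < < > < > >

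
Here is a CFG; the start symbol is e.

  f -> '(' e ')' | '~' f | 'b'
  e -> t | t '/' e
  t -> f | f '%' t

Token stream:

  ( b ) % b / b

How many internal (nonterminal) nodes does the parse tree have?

11

[e [t [f ( [e [t [f b]]] )] % [t [f b]]] / [e [t [f b]]]]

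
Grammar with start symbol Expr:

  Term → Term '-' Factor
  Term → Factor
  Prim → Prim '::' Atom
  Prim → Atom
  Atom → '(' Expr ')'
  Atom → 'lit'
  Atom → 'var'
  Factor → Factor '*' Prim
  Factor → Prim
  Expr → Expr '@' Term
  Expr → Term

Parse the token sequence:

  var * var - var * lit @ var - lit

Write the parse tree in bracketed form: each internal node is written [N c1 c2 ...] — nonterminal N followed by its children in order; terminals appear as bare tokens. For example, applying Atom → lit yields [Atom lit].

[Expr [Expr [Term [Term [Factor [Factor [Prim [Atom var]]] * [Prim [Atom var]]]] - [Factor [Factor [Prim [Atom var]]] * [Prim [Atom lit]]]]] @ [Term [Term [Factor [Prim [Atom var]]]] - [Factor [Prim [Atom lit]]]]]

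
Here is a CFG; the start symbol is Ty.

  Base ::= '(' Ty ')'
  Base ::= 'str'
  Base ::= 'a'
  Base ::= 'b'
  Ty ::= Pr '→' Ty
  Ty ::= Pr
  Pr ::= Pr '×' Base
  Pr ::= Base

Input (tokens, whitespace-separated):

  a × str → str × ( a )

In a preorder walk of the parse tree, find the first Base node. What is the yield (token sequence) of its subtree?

[Ty [Pr [Pr [Base a]] × [Base str]] → [Ty [Pr [Pr [Base str]] × [Base ( [Ty [Pr [Base a]]] )]]]]

a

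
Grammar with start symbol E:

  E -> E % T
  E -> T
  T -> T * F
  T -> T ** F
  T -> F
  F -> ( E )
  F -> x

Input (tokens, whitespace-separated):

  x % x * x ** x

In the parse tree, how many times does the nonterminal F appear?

4

[E [E [T [F x]]] % [T [T [T [F x]] * [F x]] ** [F x]]]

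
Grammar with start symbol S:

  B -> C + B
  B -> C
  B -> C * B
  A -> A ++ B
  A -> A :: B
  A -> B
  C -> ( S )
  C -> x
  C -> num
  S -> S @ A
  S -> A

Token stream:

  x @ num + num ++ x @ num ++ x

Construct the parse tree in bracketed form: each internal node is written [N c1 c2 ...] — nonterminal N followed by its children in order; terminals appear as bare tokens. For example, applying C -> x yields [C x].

S
S @ A
S @ A @ A
A @ A @ A
B @ A @ A
C @ A @ A
x @ A @ A
x @ A ++ B @ A
x @ B ++ B @ A
x @ C + B ++ B @ A
x @ num + B ++ B @ A
x @ num + C ++ B @ A
x @ num + num ++ B @ A
x @ num + num ++ C @ A
x @ num + num ++ x @ A
x @ num + num ++ x @ A ++ B
x @ num + num ++ x @ B ++ B
x @ num + num ++ x @ C ++ B
x @ num + num ++ x @ num ++ B
x @ num + num ++ x @ num ++ C
x @ num + num ++ x @ num ++ x

[S [S [S [A [B [C x]]]] @ [A [A [B [C num] + [B [C num]]]] ++ [B [C x]]]] @ [A [A [B [C num]]] ++ [B [C x]]]]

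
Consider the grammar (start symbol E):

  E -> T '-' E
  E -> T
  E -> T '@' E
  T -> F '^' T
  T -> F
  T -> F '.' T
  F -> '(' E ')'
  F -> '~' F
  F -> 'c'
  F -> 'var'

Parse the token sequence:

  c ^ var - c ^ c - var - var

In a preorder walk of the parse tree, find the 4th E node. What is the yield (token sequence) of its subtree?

[E [T [F c] ^ [T [F var]]] - [E [T [F c] ^ [T [F c]]] - [E [T [F var]] - [E [T [F var]]]]]]

var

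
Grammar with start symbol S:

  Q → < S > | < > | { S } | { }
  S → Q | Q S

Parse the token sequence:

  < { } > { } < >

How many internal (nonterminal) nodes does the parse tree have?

8

[S [Q < [S [Q { }]] >] [S [Q { }] [S [Q < >]]]]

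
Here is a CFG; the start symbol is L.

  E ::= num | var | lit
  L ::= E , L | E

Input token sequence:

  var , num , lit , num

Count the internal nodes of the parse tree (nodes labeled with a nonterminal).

8

[L [E var] , [L [E num] , [L [E lit] , [L [E num]]]]]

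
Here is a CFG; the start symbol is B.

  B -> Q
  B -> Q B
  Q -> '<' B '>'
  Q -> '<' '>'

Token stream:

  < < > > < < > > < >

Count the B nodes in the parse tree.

5

[B [Q < [B [Q < >]] >] [B [Q < [B [Q < >]] >] [B [Q < >]]]]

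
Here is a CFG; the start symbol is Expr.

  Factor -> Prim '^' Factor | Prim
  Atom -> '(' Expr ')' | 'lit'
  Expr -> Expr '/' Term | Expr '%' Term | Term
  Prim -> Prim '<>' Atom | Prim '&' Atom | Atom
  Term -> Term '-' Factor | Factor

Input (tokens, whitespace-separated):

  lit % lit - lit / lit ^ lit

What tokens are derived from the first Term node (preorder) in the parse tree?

lit

[Expr [Expr [Expr [Term [Factor [Prim [Atom lit]]]]] % [Term [Term [Factor [Prim [Atom lit]]]] - [Factor [Prim [Atom lit]]]]] / [Term [Factor [Prim [Atom lit]] ^ [Factor [Prim [Atom lit]]]]]]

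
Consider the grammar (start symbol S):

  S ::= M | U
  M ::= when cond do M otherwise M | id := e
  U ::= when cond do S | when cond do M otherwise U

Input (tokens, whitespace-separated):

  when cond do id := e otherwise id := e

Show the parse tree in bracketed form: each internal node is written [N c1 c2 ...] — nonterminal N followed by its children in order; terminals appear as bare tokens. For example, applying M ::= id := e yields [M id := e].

S
M
when cond do M otherwise M
when cond do id := e otherwise M
when cond do id := e otherwise id := e

[S [M when cond do [M id := e] otherwise [M id := e]]]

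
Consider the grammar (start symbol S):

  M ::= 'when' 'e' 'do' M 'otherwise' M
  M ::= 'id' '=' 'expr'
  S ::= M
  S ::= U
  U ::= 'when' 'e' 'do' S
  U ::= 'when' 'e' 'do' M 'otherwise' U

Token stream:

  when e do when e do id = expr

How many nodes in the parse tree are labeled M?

1

[S [U when e do [S [U when e do [S [M id = expr]]]]]]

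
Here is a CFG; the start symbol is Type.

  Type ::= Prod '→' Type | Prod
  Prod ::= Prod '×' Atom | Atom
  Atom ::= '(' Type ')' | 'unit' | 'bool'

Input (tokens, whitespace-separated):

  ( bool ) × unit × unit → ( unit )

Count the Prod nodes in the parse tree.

6

[Type [Prod [Prod [Prod [Atom ( [Type [Prod [Atom bool]]] )]] × [Atom unit]] × [Atom unit]] → [Type [Prod [Atom ( [Type [Prod [Atom unit]]] )]]]]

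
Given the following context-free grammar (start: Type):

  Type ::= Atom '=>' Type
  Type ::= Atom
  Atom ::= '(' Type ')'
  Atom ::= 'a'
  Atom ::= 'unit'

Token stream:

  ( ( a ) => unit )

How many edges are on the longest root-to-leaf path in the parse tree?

6

[Type [Atom ( [Type [Atom ( [Type [Atom a]] )] => [Type [Atom unit]]] )]]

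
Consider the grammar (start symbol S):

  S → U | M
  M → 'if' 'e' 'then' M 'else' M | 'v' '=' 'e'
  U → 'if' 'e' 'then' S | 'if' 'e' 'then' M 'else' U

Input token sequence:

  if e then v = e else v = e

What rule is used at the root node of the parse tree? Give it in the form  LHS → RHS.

S → M

[S [M if e then [M v = e] else [M v = e]]]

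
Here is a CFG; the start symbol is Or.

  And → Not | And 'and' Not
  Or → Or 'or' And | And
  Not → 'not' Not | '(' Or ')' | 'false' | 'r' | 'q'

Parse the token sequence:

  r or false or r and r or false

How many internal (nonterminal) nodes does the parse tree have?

14

[Or [Or [Or [Or [And [Not r]]] or [And [Not false]]] or [And [And [Not r]] and [Not r]]] or [And [Not false]]]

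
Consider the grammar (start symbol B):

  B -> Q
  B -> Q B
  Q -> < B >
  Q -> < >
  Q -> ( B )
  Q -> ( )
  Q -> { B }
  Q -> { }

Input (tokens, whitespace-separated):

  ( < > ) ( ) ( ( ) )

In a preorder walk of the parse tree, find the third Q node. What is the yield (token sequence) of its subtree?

( )

[B [Q ( [B [Q < >]] )] [B [Q ( )] [B [Q ( [B [Q ( )]] )]]]]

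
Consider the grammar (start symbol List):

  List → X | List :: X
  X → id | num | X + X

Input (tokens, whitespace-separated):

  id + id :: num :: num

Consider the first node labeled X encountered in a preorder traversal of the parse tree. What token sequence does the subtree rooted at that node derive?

[List [List [List [X [X id] + [X id]]] :: [X num]] :: [X num]]

id + id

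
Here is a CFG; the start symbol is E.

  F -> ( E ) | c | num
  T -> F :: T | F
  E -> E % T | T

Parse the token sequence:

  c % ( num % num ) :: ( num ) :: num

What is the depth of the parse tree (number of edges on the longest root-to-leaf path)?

[E [E [T [F c]]] % [T [F ( [E [E [T [F num]]] % [T [F num]]] )] :: [T [F ( [E [T [F num]]] )] :: [T [F num]]]]]

7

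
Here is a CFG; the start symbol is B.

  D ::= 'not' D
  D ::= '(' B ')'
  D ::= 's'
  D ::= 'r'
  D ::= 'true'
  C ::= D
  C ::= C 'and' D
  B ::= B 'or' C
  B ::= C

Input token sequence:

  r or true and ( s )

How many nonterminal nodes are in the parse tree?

11

[B [B [C [D r]]] or [C [C [D true]] and [D ( [B [C [D s]]] )]]]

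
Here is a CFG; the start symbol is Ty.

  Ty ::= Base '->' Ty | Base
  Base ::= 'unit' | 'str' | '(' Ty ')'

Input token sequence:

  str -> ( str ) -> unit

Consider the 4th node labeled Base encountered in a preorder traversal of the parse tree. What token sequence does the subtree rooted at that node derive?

[Ty [Base str] -> [Ty [Base ( [Ty [Base str]] )] -> [Ty [Base unit]]]]

unit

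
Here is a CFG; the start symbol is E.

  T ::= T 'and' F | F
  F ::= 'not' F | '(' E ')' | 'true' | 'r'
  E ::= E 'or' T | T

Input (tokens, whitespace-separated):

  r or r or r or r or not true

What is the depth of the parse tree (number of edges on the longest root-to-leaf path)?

7

[E [E [E [E [E [T [F r]]] or [T [F r]]] or [T [F r]]] or [T [F r]]] or [T [F not [F true]]]]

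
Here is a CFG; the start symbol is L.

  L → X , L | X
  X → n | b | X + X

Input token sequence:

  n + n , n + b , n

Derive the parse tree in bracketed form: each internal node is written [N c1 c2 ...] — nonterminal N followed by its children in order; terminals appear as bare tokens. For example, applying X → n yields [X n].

L
X , L
X + X , L
n + X , L
n + n , L
n + n , X , L
n + n , X + X , L
n + n , n + X , L
n + n , n + b , L
n + n , n + b , X
n + n , n + b , n

[L [X [X n] + [X n]] , [L [X [X n] + [X b]] , [L [X n]]]]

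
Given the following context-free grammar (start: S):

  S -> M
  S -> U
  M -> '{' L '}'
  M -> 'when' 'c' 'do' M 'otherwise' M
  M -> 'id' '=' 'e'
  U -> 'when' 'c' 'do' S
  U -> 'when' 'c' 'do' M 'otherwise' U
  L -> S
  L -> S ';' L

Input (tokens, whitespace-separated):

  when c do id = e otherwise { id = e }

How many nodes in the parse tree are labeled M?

[S [M when c do [M id = e] otherwise [M { [L [S [M id = e]]] }]]]

4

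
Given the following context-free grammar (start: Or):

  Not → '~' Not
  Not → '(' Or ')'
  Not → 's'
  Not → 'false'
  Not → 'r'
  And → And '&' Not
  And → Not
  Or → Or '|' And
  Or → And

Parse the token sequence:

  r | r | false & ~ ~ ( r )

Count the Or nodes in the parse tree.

[Or [Or [Or [And [Not r]]] | [And [Not r]]] | [And [And [Not false]] & [Not ~ [Not ~ [Not ( [Or [And [Not r]]] )]]]]]

4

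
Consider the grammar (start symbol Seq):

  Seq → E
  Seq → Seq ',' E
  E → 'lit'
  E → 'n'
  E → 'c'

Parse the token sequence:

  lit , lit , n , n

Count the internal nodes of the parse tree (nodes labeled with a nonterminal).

8

[Seq [Seq [Seq [Seq [E lit]] , [E lit]] , [E n]] , [E n]]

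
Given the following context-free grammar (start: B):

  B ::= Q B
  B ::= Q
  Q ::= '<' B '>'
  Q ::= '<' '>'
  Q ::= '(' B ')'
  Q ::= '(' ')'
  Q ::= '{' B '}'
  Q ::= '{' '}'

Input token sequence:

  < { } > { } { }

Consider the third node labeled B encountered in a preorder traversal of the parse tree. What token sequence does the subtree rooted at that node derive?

[B [Q < [B [Q { }]] >] [B [Q { }] [B [Q { }]]]]

{ } { }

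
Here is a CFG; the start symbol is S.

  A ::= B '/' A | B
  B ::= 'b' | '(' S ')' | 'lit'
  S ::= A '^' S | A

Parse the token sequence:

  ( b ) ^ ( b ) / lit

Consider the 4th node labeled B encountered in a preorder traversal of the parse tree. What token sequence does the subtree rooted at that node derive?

b

[S [A [B ( [S [A [B b]]] )]] ^ [S [A [B ( [S [A [B b]]] )] / [A [B lit]]]]]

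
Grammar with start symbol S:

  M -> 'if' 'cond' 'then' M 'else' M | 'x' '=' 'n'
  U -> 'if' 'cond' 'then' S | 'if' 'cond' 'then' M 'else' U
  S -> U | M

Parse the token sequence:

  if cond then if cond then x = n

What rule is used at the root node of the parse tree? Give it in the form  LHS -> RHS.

S -> U

[S [U if cond then [S [U if cond then [S [M x = n]]]]]]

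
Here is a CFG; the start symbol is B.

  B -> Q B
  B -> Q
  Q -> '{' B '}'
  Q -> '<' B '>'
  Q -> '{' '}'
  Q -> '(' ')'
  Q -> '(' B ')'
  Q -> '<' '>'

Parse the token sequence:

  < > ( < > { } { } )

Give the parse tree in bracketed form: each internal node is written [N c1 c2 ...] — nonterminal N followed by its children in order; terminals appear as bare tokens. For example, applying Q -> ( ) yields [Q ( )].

B
Q B
< > B
< > Q
< > ( B )
< > ( Q B )
< > ( < > B )
< > ( < > Q B )
< > ( < > { } B )
< > ( < > { } Q )
< > ( < > { } { } )

[B [Q < >] [B [Q ( [B [Q < >] [B [Q { }] [B [Q { }]]]] )]]]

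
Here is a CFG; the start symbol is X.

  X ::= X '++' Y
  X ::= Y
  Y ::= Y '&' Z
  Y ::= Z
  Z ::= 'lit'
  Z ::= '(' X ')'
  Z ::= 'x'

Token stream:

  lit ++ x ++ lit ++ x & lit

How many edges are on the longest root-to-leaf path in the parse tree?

6

[X [X [X [X [Y [Z lit]]] ++ [Y [Z x]]] ++ [Y [Z lit]]] ++ [Y [Y [Z x]] & [Z lit]]]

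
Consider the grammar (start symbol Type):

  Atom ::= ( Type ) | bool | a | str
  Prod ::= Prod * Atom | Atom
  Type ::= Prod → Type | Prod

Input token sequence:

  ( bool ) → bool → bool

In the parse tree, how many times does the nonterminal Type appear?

4

[Type [Prod [Atom ( [Type [Prod [Atom bool]]] )]] → [Type [Prod [Atom bool]] → [Type [Prod [Atom bool]]]]]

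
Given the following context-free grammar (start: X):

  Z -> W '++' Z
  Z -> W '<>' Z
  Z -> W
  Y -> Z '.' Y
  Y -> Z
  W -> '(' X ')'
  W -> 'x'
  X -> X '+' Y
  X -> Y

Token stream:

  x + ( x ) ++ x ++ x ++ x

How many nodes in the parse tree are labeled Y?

3

[X [X [Y [Z [W x]]]] + [Y [Z [W ( [X [Y [Z [W x]]]] )] ++ [Z [W x] ++ [Z [W x] ++ [Z [W x]]]]]]]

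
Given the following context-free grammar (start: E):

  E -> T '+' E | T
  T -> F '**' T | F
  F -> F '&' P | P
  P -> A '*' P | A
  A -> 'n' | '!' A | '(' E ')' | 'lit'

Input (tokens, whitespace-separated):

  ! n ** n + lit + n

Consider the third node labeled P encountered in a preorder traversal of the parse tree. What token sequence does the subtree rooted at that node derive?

lit

[E [T [F [P [A ! [A n]]]] ** [T [F [P [A n]]]]] + [E [T [F [P [A lit]]]] + [E [T [F [P [A n]]]]]]]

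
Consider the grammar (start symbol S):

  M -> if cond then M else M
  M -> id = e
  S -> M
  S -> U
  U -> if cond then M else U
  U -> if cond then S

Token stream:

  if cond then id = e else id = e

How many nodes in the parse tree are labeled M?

[S [M if cond then [M id = e] else [M id = e]]]

3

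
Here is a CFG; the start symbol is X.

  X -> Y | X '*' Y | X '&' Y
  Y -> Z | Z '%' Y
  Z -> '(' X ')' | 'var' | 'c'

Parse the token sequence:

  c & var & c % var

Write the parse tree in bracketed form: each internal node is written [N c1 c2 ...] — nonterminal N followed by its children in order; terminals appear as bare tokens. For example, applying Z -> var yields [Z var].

[X [X [X [Y [Z c]]] & [Y [Z var]]] & [Y [Z c] % [Y [Z var]]]]

X
X & Y
X & Y & Y
Y & Y & Y
Z & Y & Y
c & Y & Y
c & Z & Y
c & var & Y
c & var & Z % Y
c & var & c % Y
c & var & c % Z
c & var & c % var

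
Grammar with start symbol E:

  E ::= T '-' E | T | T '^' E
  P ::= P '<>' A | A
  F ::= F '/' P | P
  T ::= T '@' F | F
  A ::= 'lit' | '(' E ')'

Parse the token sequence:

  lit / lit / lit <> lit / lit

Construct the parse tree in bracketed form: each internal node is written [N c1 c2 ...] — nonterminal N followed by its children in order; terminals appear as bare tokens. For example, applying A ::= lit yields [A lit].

[E [T [F [F [F [F [P [A lit]]] / [P [A lit]]] / [P [P [A lit]] <> [A lit]]] / [P [A lit]]]]]

E
T
F
F / P
F / P / P
F / P / P / P
P / P / P / P
A / P / P / P
lit / P / P / P
lit / A / P / P
lit / lit / P / P
lit / lit / P <> A / P
lit / lit / A <> A / P
lit / lit / lit <> A / P
lit / lit / lit <> lit / P
lit / lit / lit <> lit / A
lit / lit / lit <> lit / lit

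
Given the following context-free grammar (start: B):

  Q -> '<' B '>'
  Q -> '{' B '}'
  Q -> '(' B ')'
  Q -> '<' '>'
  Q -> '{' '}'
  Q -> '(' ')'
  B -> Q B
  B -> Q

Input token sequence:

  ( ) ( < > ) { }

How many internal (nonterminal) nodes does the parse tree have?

8

[B [Q ( )] [B [Q ( [B [Q < >]] )] [B [Q { }]]]]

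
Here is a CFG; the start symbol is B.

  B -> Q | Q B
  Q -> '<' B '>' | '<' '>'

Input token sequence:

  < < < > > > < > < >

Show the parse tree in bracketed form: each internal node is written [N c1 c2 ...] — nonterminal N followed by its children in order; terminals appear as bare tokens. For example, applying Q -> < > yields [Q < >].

B
Q B
< B > B
< Q > B
< < B > > B
< < Q > > B
< < < > > > B
< < < > > > Q B
< < < > > > < > B
< < < > > > < > Q
< < < > > > < > < >

[B [Q < [B [Q < [B [Q < >]] >]] >] [B [Q < >] [B [Q < >]]]]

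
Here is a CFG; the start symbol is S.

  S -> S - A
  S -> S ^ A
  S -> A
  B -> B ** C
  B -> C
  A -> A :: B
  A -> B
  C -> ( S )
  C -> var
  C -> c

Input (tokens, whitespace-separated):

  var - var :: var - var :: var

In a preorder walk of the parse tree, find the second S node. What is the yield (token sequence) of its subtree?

var - var :: var

[S [S [S [A [B [C var]]]] - [A [A [B [C var]]] :: [B [C var]]]] - [A [A [B [C var]]] :: [B [C var]]]]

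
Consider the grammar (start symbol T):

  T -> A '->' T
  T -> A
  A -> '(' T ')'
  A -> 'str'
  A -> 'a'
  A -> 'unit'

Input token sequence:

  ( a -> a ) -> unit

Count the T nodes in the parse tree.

4

[T [A ( [T [A a] -> [T [A a]]] )] -> [T [A unit]]]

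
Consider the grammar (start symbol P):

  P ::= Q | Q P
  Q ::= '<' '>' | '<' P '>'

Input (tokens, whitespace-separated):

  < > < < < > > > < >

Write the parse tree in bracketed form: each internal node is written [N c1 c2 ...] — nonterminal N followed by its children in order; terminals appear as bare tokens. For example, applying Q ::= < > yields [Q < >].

P
Q P
< > P
< > Q P
< > < P > P
< > < Q > P
< > < < P > > P
< > < < Q > > P
< > < < < > > > P
< > < < < > > > Q
< > < < < > > > < >

[P [Q < >] [P [Q < [P [Q < [P [Q < >]] >]] >] [P [Q < >]]]]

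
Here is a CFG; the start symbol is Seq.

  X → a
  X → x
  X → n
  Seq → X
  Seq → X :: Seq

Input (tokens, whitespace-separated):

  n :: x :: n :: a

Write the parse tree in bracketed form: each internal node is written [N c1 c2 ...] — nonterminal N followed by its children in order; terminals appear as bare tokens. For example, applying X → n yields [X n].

[Seq [X n] :: [Seq [X x] :: [Seq [X n] :: [Seq [X a]]]]]

Seq
X :: Seq
n :: Seq
n :: X :: Seq
n :: x :: Seq
n :: x :: X :: Seq
n :: x :: n :: Seq
n :: x :: n :: X
n :: x :: n :: a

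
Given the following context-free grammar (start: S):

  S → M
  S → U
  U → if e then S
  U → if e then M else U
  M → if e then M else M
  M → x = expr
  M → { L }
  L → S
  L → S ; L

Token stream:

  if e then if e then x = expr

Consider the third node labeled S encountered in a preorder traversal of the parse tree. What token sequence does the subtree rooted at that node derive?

x = expr

[S [U if e then [S [U if e then [S [M x = expr]]]]]]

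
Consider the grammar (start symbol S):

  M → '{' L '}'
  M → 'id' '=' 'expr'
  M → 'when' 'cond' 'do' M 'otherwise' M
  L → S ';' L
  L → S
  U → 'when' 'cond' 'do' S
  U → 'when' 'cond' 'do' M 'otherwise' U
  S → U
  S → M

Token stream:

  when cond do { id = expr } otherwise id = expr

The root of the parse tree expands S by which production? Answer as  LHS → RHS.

S → M

[S [M when cond do [M { [L [S [M id = expr]]] }] otherwise [M id = expr]]]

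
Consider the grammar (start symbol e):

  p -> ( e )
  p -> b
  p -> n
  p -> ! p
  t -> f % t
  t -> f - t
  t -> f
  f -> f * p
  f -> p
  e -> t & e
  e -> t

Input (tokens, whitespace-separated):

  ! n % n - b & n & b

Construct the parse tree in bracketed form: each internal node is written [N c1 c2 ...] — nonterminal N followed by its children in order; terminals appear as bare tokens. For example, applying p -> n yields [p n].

[e [t [f [p ! [p n]]] % [t [f [p n]] - [t [f [p b]]]]] & [e [t [f [p n]]] & [e [t [f [p b]]]]]]

e
t & e
f % t & e
p % t & e
! p % t & e
! n % t & e
! n % f - t & e
! n % p - t & e
! n % n - t & e
! n % n - f & e
! n % n - p & e
! n % n - b & e
! n % n - b & t & e
! n % n - b & f & e
! n % n - b & p & e
! n % n - b & n & e
! n % n - b & n & t
! n % n - b & n & f
! n % n - b & n & p
! n % n - b & n & b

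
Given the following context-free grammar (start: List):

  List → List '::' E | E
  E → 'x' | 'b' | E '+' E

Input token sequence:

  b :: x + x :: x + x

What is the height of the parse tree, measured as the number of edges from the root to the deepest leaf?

4

[List [List [List [E b]] :: [E [E x] + [E x]]] :: [E [E x] + [E x]]]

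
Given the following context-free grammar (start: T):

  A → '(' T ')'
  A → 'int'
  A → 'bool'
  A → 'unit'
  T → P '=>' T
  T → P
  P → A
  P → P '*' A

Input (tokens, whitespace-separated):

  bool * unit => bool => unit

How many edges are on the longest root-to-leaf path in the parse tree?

5

[T [P [P [A bool]] * [A unit]] => [T [P [A bool]] => [T [P [A unit]]]]]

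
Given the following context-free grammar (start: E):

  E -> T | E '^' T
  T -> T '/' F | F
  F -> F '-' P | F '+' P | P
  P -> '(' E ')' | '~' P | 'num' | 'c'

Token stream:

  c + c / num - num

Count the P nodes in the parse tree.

4

[E [T [T [F [F [P c]] + [P c]]] / [F [F [P num]] - [P num]]]]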